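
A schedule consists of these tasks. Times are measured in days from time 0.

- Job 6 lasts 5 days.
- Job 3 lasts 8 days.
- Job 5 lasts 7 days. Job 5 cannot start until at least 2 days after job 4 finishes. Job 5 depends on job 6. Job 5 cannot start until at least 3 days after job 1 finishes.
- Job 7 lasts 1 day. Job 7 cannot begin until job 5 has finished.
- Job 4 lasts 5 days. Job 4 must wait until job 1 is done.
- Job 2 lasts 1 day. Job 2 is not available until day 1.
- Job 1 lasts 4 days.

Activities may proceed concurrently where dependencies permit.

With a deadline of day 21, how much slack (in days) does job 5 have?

Job 6 can start immediately at day 0; it finishes at day 5.
Job 1 has no prerequisites, so it starts at day 0 and finishes at day 4.
Job 4 waits on job 1 (finishes day 4), so it starts at day 4 and finishes at 4 + 5 = day 9.
Job 5 needs all of job 4 (finishes day 9, plus 2-day gap → day 11); job 6 (finishes day 5); job 1 (finishes day 4, plus 3-day gap → day 7). That puts its earliest start at day 11; it finishes at 11 + 7 = day 18.

Working backward from the deadline:
Nothing follows job 7; the deadline of day 21 is its only limit. It must start by 21 − 1 = day 20.
Job 5 feeds into job 7 (must start by day 20); so job 5 must finish by day 20 and therefore start by day 13.
So job 5 can start as early as day 11 and as late as day 13, giving 13 − 11 = 2 days of slack.

2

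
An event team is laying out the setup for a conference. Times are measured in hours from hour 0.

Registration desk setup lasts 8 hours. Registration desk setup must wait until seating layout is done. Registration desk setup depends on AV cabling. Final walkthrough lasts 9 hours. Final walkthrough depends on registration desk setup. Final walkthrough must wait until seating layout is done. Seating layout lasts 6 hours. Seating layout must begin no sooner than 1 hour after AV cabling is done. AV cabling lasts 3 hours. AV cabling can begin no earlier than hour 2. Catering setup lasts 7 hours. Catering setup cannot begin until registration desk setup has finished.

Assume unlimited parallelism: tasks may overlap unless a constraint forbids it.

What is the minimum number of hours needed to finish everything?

AV cabling cannot begin until its own release at hour 2. It runs from hour 2 to 2 + 3 = hour 5.
Seating layout waits on AV cabling (finishes hour 5, plus 1-hour gap → hour 6), so it starts at hour 6 and finishes at 6 + 6 = hour 12.
Registration desk setup has to wait for seating layout (finishes hour 12); AV cabling (finishes hour 5). The latest of these is hour 12, so registration desk setup runs hour 12 to 12 + 8 = hour 20.
Final walkthrough cannot start until registration desk setup (finishes hour 20); seating layout (finishes hour 12). The controlling bound is hour 20, so final walkthrough finishes at 20 + 9 = hour 29.
Catering setup waits on registration desk setup (finishes hour 20), so it starts at hour 20 and finishes at 20 + 7 = hour 27.
All tasks are finished once the last one completes. Finish times: AV cabling at 5, Seating layout at 12, Registration desk setup at 20, Catering setup at 27, Final walkthrough at 29. The latest is hour 29.

29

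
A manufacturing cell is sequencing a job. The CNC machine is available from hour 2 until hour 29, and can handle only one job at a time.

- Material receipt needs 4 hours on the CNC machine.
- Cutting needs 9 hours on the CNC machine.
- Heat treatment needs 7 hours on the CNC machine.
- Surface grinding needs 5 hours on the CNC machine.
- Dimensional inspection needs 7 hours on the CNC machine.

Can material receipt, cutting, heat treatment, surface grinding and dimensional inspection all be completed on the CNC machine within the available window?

No

The CNC machine window is 29 − 2 = 27 hours.
Running back to back, the jobs need 4 + 9 + 7 + 5 + 7 = 32 hours on the CNC machine.
Since 32 > 27, they cannot all fit.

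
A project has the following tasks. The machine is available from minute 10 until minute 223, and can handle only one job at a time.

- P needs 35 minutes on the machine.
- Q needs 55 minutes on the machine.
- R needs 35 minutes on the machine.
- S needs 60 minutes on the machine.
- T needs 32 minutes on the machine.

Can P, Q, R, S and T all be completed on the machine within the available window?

No

The machine window is 223 − 10 = 213 minutes.
Running back to back, the jobs need 35 + 55 + 35 + 60 + 32 = 217 minutes on the machine.
Since 217 > 213, they cannot all fit.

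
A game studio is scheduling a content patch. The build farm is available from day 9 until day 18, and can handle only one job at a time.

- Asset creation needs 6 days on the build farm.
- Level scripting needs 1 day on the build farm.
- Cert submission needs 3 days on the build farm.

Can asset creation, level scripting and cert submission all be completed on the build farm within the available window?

No

The build farm window is 18 − 9 = 9 days.
Running back to back, the jobs need 6 + 1 + 3 = 10 days on the build farm.
Since 10 > 9, they cannot all fit.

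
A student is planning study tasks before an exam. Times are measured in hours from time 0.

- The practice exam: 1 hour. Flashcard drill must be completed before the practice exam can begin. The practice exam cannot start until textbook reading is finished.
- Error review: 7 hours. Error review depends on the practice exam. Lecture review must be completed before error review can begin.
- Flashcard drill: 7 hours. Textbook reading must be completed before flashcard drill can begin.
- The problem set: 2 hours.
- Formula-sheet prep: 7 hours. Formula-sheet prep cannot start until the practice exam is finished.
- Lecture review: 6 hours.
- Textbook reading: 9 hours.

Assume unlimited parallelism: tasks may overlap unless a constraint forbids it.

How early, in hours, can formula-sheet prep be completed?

24

Textbook reading can start immediately at hour 0; it finishes at hour 9.
Flashcard drill cannot begin until textbook reading (finishes hour 9). It runs from hour 9 to 9 + 7 = hour 16.
The practice exam has to wait for flashcard drill (finishes hour 16); textbook reading (finishes hour 9). The latest of these is hour 16, so the practice exam runs hour 16 to 16 + 1 = hour 17.
Formula-sheet prep cannot begin until the practice exam (finishes hour 17). It runs from hour 17 to 17 + 7 = hour 24.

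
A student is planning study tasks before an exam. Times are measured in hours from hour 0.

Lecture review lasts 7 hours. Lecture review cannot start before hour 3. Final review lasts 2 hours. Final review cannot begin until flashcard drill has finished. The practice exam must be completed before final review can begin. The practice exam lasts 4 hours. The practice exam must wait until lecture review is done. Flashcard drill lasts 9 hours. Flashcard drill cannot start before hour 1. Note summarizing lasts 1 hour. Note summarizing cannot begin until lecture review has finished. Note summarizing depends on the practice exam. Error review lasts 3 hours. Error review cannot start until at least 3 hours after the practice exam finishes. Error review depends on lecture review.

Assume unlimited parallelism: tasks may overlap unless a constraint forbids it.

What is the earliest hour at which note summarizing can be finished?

15

After its own release at hour 3, lecture review can start at hour 3 and finishes at hour 10.
The practice exam cannot begin until lecture review (finishes hour 10). It runs from hour 10 to 10 + 4 = hour 14.
Note summarizing has to wait for lecture review (finishes hour 10); the practice exam (finishes hour 14). The latest of these is hour 14, so note summarizing runs hour 14 to 14 + 1 = hour 15.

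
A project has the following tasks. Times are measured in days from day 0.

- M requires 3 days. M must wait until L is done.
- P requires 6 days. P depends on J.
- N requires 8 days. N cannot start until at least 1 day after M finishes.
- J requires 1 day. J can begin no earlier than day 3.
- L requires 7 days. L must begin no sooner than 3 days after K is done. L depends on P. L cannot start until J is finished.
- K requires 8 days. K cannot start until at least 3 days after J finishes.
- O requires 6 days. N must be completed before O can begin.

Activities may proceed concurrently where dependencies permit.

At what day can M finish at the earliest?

J cannot begin until its own release at day 3. It runs from day 3 to 3 + 1 = day 4.
P waits on J (finishes day 4), so it starts at day 4 and finishes at 4 + 6 = day 10.
K cannot begin until J (finishes day 4, plus 3-day gap → day 7). It runs from day 7 to 7 + 8 = day 15.
For L: K (finishes day 15, plus 3-day gap → day 18); P (finishes day 10); J (finishes day 4). Taking the maximum gives a start of day 18, and it finishes at 18 + 7 = day 25.
After L (finishes day 25), M can start at day 25 and finishes at day 28.

28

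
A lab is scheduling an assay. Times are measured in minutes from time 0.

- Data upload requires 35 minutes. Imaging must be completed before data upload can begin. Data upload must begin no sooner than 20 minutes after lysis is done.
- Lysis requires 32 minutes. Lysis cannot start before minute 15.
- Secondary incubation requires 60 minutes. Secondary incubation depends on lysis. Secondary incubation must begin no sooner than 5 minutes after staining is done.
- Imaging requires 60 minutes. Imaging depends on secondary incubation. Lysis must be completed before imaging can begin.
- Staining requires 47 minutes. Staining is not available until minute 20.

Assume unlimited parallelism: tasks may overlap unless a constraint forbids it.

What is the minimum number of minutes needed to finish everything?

After its own release at minute 20, staining can start at minute 20 and finishes at minute 67.
Lysis waits on its own release at minute 15, so it starts at minute 15 and finishes at 15 + 32 = minute 47.
Secondary incubation has to wait for lysis (finishes minute 47); staining (finishes minute 67, plus 5-minute gap → minute 72). The latest of these is minute 72, so secondary incubation runs minute 72 to 72 + 60 = minute 132.
Imaging has to wait for secondary incubation (finishes minute 132); lysis (finishes minute 47). The latest of these is minute 132, so imaging runs minute 132 to 132 + 60 = minute 192.
Data upload needs all of imaging (finishes minute 192); lysis (finishes minute 47, plus 20-minute gap → minute 67). That puts its earliest start at minute 192; it finishes at 192 + 35 = minute 227.
All tasks are finished once the last one completes. Finish times: Lysis at 47, Staining at 67, Secondary incubation at 132, Imaging at 192, Data upload at 227. The latest is minute 227.

227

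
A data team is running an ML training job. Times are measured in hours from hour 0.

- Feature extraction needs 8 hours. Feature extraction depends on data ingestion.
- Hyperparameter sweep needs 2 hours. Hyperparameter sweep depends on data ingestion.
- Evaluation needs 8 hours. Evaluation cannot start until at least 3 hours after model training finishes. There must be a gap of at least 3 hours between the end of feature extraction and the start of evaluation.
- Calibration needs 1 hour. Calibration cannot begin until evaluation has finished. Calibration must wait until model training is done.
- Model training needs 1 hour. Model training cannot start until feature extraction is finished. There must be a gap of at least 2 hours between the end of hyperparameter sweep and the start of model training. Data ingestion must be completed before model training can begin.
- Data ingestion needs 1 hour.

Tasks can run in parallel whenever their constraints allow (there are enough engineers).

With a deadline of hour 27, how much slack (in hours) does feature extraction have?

5

Data ingestion can start immediately at hour 0; it finishes at hour 1.
Feature extraction cannot begin until data ingestion (finishes hour 1). It runs from hour 1 to 1 + 8 = hour 9.

Working backward from the deadline:
Nothing follows calibration; the deadline of hour 27 is its only limit. It must start by 27 − 1 = hour 26.
Evaluation must finish before calibration (must start by hour 26). With an 8-hour duration, evaluation must start by 26 − 8 = hour 18.
Model training has several dependents: evaluation (must start by hour 18, minus 3-hour gap → hour 15); calibration (must start by hour 26). The earliest of those limits is hour 15, so model training must start by 15 − 1 = hour 14.
For feature extraction: model training (must start by hour 14); evaluation (must start by hour 18, minus 3-hour gap → hour 15). The most restrictive is hour 14; with an 8-hour duration, feature extraction must start by hour 6.
So feature extraction can start as early as hour 1 and as late as hour 6, giving 6 − 1 = 5 hours of slack.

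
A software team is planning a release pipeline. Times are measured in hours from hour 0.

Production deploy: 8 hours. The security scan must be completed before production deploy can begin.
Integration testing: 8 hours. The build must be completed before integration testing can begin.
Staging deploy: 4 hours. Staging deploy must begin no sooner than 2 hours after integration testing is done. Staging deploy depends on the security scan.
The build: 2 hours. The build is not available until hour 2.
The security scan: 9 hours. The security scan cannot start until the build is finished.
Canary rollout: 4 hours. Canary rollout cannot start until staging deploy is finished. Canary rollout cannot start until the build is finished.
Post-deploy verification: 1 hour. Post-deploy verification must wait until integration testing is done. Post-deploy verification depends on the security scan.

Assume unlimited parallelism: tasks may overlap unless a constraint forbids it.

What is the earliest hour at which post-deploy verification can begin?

13

The build waits on its own release at hour 2, so it starts at hour 2 and finishes at 2 + 2 = hour 4.
The security scan waits on the build (finishes hour 4), so it starts at hour 4 and finishes at 4 + 9 = hour 13.
Integration testing waits on the build (finishes hour 4), so it starts at hour 4 and finishes at 4 + 8 = hour 12.
Post-deploy verification waits on integration testing (finishes hour 12); the security scan (finishes hour 13). The latest of these is hour 13, which is the earliest post-deploy verification can start.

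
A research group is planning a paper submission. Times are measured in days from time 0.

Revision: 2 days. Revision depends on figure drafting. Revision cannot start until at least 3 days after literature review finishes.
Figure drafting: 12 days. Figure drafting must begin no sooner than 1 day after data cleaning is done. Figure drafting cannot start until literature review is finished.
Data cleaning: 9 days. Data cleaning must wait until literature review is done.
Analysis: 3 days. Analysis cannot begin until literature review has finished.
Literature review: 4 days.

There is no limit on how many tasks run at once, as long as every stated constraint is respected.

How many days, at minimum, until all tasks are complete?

28

Literature review has no prerequisites, so it starts at day 0 and finishes at day 4.
Analysis cannot begin until literature review (finishes day 4). It runs from day 4 to 4 + 3 = day 7.
After literature review (finishes day 4), data cleaning can start at day 4 and finishes at day 13.
Figure drafting needs all of data cleaning (finishes day 13, plus 1-day gap → day 14); literature review (finishes day 4). That puts its earliest start at day 14; it finishes at 14 + 12 = day 26.
Revision needs all of figure drafting (finishes day 26); literature review (finishes day 4, plus 3-day gap → day 7). That puts its earliest start at day 26; it finishes at 26 + 2 = day 28.
All tasks are finished once the last one completes. Finish times: Literature review at 4, Data cleaning at 13, Analysis at 7, Figure drafting at 26, Revision at 28. The latest is day 28.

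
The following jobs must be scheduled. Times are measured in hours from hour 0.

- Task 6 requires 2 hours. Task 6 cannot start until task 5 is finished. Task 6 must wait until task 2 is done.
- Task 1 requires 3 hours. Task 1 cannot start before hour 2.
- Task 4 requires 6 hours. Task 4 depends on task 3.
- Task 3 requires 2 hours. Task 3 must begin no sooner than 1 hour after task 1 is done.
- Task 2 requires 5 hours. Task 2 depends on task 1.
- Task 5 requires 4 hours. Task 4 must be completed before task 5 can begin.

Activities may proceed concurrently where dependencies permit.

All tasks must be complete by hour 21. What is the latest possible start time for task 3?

Task 6 must finish by hour 21; it takes 2 hours, so it must start by 21 − 2 = hour 19.
Task 5 has to be done before task 6 (must start by hour 19). That means finishing by hour 19, i.e. starting by 19 − 4 = hour 15.
Task 4 has to be done before task 5 (must start by hour 15). That means finishing by hour 15, i.e. starting by 15 − 6 = hour 9.
Task 3 must finish before task 4 (must start by hour 9). With a 2-hour duration, task 3 must start by 9 − 2 = hour 7.

7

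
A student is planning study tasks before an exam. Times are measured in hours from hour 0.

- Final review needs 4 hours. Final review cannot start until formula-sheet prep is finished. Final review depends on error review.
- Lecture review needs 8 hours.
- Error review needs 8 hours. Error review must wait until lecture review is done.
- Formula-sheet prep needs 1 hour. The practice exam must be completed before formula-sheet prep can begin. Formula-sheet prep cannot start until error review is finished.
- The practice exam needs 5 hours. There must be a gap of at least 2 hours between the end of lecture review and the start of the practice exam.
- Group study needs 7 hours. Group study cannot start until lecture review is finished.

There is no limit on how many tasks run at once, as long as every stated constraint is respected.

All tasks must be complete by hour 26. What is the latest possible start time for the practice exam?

16

Final review has no dependents, so it just needs to finish by hour 26. Starting by 26 − 4 = hour 22 achieves that.
Formula-sheet prep has to be done before final review (must start by hour 22). That means finishing by hour 22, i.e. starting by 22 − 1 = hour 21.
The practice exam feeds into formula-sheet prep (must start by hour 21); so the practice exam must finish by hour 21 and therefore start by hour 16.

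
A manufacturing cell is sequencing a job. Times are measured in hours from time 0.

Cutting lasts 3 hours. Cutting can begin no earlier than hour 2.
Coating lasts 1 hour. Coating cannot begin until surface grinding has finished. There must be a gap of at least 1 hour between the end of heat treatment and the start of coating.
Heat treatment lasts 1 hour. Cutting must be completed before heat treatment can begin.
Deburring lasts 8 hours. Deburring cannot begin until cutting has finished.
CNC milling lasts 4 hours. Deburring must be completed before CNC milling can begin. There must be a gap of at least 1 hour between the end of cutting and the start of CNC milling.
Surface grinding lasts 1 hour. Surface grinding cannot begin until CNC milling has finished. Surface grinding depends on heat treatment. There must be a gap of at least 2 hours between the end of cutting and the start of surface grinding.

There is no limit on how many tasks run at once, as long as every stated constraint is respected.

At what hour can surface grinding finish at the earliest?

Cutting waits on its own release at hour 2, so it starts at hour 2 and finishes at 2 + 3 = hour 5.
After cutting (finishes hour 5), heat treatment can start at hour 5 and finishes at hour 6.
Deburring waits on cutting (finishes hour 5), so it starts at hour 5 and finishes at 5 + 8 = hour 13.
For CNC milling: deburring (finishes hour 13); cutting (finishes hour 5, plus 1-hour gap → hour 6). Taking the maximum gives a start of hour 13, and it finishes at 13 + 4 = hour 17.
Surface grinding needs all of CNC milling (finishes hour 17); heat treatment (finishes hour 6); cutting (finishes hour 5, plus 2-hour gap → hour 7). That puts its earliest start at hour 17; it finishes at 17 + 1 = hour 18.

18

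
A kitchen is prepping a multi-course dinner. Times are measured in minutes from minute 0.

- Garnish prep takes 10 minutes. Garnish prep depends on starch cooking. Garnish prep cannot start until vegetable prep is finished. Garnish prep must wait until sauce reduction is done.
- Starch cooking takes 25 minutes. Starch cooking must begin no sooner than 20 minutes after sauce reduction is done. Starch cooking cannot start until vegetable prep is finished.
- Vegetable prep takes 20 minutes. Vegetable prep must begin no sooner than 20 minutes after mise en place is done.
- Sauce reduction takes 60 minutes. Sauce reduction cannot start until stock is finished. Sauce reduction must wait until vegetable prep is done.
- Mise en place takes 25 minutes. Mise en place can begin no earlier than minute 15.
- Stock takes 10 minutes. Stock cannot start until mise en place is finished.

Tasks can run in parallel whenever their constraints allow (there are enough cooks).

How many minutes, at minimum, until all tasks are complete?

Mise en place waits on its own release at minute 15, so it starts at minute 15 and finishes at 15 + 25 = minute 40.
After mise en place (finishes minute 40, plus 20-minute gap → minute 60), vegetable prep can start at minute 60 and finishes at minute 80.
Stock waits on mise en place (finishes minute 40), so it starts at minute 40 and finishes at 40 + 10 = minute 50.
For sauce reduction: stock (finishes minute 50); vegetable prep (finishes minute 80). Taking the maximum gives a start of minute 80, and it finishes at 80 + 60 = minute 140.
Starch cooking needs all of sauce reduction (finishes minute 140, plus 20-minute gap → minute 160); vegetable prep (finishes minute 80). That puts its earliest start at minute 160; it finishes at 160 + 25 = minute 185.
For garnish prep: starch cooking (finishes minute 185); vegetable prep (finishes minute 80); sauce reduction (finishes minute 140). Taking the maximum gives a start of minute 185, and it finishes at 185 + 10 = minute 195.
All tasks are finished once the last one completes. Finish times: Mise en place at 40, Stock at 50, Vegetable prep at 80, Sauce reduction at 140, Starch cooking at 185, Garnish prep at 195. The latest is minute 195.

195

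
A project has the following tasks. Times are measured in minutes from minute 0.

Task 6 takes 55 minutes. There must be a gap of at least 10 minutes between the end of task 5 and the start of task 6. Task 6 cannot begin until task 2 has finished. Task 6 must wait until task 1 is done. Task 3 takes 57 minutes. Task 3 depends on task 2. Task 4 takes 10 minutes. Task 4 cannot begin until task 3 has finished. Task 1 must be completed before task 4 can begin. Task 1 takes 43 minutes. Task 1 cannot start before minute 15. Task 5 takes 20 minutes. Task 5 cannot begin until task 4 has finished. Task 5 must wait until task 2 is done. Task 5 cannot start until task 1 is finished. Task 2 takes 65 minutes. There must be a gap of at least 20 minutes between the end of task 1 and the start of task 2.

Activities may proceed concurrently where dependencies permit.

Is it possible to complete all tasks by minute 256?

After its own release at minute 15, task 1 can start at minute 15 and finishes at minute 58.
Task 2 cannot begin until task 1 (finishes minute 58, plus 20-minute gap → minute 78). It runs from minute 78 to 78 + 65 = minute 143.
After task 2 (finishes minute 143), task 3 can start at minute 143 and finishes at minute 200.
For task 4: task 3 (finishes minute 200); task 1 (finishes minute 58). Taking the maximum gives a start of minute 200, and it finishes at 200 + 10 = minute 210.
Task 5 has to wait for task 4 (finishes minute 210); task 2 (finishes minute 143); task 1 (finishes minute 58). The latest of these is minute 210, so task 5 runs minute 210 to 210 + 20 = minute 230.
Task 6 needs all of task 5 (finishes minute 230, plus 10-minute gap → minute 240); task 2 (finishes minute 143); task 1 (finishes minute 58). That puts its earliest start at minute 240; it finishes at 240 + 55 = minute 295.
The earliest everything can be done is minute 295, which is after the deadline of 256, so it is not possible.

No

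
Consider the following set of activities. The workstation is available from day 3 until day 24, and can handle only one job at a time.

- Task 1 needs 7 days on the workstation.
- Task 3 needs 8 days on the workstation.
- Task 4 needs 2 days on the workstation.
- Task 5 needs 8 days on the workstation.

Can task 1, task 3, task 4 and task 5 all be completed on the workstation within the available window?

The workstation window is 24 − 3 = 21 days.
Running back to back, the jobs need 7 + 8 + 2 + 8 = 25 days on the workstation.
Since 25 > 21, they cannot all fit.

No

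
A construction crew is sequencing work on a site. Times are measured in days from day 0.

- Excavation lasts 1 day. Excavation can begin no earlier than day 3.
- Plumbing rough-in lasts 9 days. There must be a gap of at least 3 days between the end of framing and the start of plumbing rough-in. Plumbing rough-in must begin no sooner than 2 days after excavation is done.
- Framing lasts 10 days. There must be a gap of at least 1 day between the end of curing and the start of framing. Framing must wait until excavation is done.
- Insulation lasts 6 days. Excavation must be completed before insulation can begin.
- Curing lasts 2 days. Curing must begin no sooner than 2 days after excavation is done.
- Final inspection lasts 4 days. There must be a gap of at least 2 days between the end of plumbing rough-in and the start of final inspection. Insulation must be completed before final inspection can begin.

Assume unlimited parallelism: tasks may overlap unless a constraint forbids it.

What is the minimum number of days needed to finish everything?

Excavation cannot begin until its own release at day 3. It runs from day 3 to 3 + 1 = day 4.
Insulation cannot begin until excavation (finishes day 4). It runs from day 4 to 4 + 6 = day 10.
After excavation (finishes day 4, plus 2-day gap → day 6), curing can start at day 6 and finishes at day 8.
Framing cannot start until curing (finishes day 8, plus 1-day gap → day 9); excavation (finishes day 4). The controlling bound is day 9, so framing finishes at 9 + 10 = day 19.
Plumbing rough-in has to wait for framing (finishes day 19, plus 3-day gap → day 22); excavation (finishes day 4, plus 2-day gap → day 6). The latest of these is day 22, so plumbing rough-in runs day 22 to 22 + 9 = day 31.
For final inspection: plumbing rough-in (finishes day 31, plus 2-day gap → day 33); insulation (finishes day 10). Taking the maximum gives a start of day 33, and it finishes at 33 + 4 = day 37.
All tasks are finished once the last one completes. Finish times: Excavation at 4, Curing at 8, Framing at 19, Plumbing rough-in at 31, Insulation at 10, Final inspection at 37. The latest is day 37.

37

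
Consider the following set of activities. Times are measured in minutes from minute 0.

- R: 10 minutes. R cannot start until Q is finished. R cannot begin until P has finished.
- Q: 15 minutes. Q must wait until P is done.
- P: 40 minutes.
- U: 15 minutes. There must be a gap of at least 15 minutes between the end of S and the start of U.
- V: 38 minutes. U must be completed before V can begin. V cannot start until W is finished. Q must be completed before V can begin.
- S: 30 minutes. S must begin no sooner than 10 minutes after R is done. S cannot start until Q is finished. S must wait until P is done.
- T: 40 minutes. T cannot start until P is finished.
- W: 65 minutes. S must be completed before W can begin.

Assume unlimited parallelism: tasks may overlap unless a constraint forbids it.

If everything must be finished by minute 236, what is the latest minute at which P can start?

28

Nothing follows V; the deadline of minute 236 is its only limit. It must start by 236 − 38 = minute 198.
Since V (must start by minute 198) depends on it, U must finish by minute 198. Backing off its 15-minute duration gives a latest start of minute 183.
Since V (must start by minute 198) depends on it, W must finish by minute 198. Backing off its 65-minute duration gives a latest start of minute 133.
S has several dependents: U (must start by minute 183, minus 15-minute gap → minute 168); W (must start by minute 133). The earliest of those limits is minute 133, so S must start by 133 − 30 = minute 103.
Since S (must start by minute 103, minus 10-minute gap → minute 93) depends on it, R must finish by minute 93. Backing off its 10-minute duration gives a latest start of minute 83.
Q has several dependents: R (must start by minute 83); S (must start by minute 103); V (must start by minute 198). The earliest of those limits is minute 83, so Q must start by 83 − 15 = minute 68.
T has no dependents, so it just needs to finish by minute 236. Starting by 236 − 40 = minute 196 achieves that.
P has several dependents: Q (must start by minute 68); R (must start by minute 83); S (must start by minute 103); T (must start by minute 196). The earliest of those limits is minute 68, so P must start by 68 − 40 = minute 28.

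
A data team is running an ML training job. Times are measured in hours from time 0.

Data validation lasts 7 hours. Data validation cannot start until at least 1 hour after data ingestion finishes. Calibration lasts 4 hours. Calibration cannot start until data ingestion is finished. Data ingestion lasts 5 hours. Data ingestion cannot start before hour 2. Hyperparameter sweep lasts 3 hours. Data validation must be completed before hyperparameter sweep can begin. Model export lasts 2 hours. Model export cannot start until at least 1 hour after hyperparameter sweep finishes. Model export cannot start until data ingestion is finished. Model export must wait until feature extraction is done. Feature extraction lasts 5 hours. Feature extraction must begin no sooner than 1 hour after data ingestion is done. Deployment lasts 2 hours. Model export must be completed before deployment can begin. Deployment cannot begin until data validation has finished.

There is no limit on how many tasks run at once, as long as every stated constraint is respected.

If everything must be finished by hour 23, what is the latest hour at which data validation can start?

8

To finish by hour 23, deployment (duration 2) must start no later than hour 21.
Since deployment (must start by hour 21) depends on it, model export must finish by hour 21. Backing off its 2-hour duration gives a latest start of hour 19.
Hyperparameter sweep has to be done before model export (must start by hour 19, minus 1-hour gap → hour 18). That means finishing by hour 18, i.e. starting by 18 − 3 = hour 15.
Data validation feeds hyperparameter sweep (must start by hour 15); deployment (must start by hour 21). Taking the minimum, data validation must finish by hour 15 and start by 15 − 7 = hour 8.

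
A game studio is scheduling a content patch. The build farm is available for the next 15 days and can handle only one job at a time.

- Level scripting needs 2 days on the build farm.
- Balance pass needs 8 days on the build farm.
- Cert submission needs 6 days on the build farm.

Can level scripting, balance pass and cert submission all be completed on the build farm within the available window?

No

Running back to back, the jobs need 2 + 8 + 6 = 16 days on the build farm.
Since 16 > 15, they cannot all fit.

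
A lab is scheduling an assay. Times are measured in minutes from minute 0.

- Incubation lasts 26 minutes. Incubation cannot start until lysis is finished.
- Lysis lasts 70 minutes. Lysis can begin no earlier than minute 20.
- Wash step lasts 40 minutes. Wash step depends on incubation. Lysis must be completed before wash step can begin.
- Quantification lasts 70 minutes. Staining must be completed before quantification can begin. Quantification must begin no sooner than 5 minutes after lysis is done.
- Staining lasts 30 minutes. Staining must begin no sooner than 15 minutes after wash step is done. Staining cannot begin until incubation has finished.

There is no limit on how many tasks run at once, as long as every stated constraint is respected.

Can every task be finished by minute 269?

No

After its own release at minute 20, lysis can start at minute 20 and finishes at minute 90.
After lysis (finishes minute 90), incubation can start at minute 90 and finishes at minute 116.
Wash step needs all of incubation (finishes minute 116); lysis (finishes minute 90). That puts its earliest start at minute 116; it finishes at 116 + 40 = minute 156.
For staining: wash step (finishes minute 156, plus 15-minute gap → minute 171); incubation (finishes minute 116). Taking the maximum gives a start of minute 171, and it finishes at 171 + 30 = minute 201.
Quantification has to wait for staining (finishes minute 201); lysis (finishes minute 90, plus 5-minute gap → minute 95). The latest of these is minute 201, so quantification runs minute 201 to 201 + 70 = minute 271.
The earliest everything can be done is minute 271, which is after the deadline of 269, so it is not possible.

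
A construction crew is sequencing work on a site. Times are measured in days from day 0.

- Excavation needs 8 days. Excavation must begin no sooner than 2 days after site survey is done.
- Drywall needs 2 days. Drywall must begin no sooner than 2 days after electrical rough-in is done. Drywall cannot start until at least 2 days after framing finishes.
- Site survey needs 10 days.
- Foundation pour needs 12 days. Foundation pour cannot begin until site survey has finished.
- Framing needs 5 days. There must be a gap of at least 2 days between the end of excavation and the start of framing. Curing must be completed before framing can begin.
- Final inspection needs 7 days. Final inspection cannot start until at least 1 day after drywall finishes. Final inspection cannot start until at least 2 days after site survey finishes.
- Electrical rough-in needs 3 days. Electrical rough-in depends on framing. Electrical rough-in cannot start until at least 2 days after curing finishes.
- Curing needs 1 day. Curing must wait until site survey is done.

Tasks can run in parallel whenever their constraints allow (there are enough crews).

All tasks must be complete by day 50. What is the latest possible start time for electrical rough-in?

35

Nothing follows final inspection; the deadline of day 50 is its only limit. It must start by 50 − 7 = day 43.
Drywall has to be done before final inspection (must start by day 43, minus 1-day gap → day 42). That means finishing by day 42, i.e. starting by 42 − 2 = day 40.
Electrical rough-in has to be done before drywall (must start by day 40, minus 2-day gap → day 38). That means finishing by day 38, i.e. starting by 38 − 3 = day 35.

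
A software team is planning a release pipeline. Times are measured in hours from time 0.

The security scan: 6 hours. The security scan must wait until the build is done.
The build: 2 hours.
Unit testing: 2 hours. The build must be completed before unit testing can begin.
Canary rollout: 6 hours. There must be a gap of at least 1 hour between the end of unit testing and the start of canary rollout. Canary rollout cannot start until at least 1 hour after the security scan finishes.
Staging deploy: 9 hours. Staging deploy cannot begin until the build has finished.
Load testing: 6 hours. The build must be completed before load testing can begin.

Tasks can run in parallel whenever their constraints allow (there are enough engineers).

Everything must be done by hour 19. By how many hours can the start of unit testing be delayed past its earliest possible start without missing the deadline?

8

The build can start immediately at hour 0; it finishes at hour 2.
After the build (finishes hour 2), unit testing can start at hour 2 and finishes at hour 4.

Working backward from the deadline:
Canary rollout has no dependents, so it just needs to finish by hour 19. Starting by 19 − 6 = hour 13 achieves that.
Unit testing must finish before canary rollout (must start by hour 13, minus 1-hour gap → hour 12). With a 2-hour duration, unit testing must start by 12 − 2 = hour 10.
So unit testing can start as early as hour 2 and as late as hour 10, giving 10 − 2 = 8 hours of slack.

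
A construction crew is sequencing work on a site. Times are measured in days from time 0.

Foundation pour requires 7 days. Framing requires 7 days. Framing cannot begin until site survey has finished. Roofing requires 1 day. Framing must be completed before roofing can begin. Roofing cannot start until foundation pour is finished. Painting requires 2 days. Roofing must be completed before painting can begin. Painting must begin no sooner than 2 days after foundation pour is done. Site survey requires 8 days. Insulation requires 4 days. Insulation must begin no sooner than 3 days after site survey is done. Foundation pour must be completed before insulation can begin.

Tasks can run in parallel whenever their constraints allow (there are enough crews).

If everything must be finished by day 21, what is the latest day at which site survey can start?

3

To finish by day 21, painting (duration 2) must start no later than day 19.
Since painting (must start by day 19) depends on it, roofing must finish by day 19. Backing off its 1-day duration gives a latest start of day 18.
Framing feeds into roofing (must start by day 18); so framing must finish by day 18 and therefore start by day 11.
To finish by day 21, insulation (duration 4) must start no later than day 17.
Site survey must finish in time for framing (must start by day 11); insulation (must start by day 17, minus 3-day gap → day 14). The tightest is day 11, so site survey must start by 11 − 8 = day 3.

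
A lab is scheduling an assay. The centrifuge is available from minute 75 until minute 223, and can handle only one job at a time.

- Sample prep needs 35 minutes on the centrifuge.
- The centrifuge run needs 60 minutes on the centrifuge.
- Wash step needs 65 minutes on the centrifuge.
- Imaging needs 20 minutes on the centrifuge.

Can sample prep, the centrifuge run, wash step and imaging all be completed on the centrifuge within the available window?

No

The centrifuge window is 223 − 75 = 148 minutes.
Running back to back, the jobs need 35 + 60 + 65 + 20 = 180 minutes on the centrifuge.
Since 180 > 148, they cannot all fit.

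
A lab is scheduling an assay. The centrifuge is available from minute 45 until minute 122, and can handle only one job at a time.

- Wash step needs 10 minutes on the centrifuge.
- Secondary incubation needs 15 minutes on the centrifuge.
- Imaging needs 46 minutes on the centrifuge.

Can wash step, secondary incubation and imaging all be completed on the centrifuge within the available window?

Yes

The centrifuge window is 122 − 45 = 77 minutes.
Running back to back, the jobs need 10 + 15 + 46 = 71 minutes on the centrifuge.
Since 71 ≤ 77, they fit within the window.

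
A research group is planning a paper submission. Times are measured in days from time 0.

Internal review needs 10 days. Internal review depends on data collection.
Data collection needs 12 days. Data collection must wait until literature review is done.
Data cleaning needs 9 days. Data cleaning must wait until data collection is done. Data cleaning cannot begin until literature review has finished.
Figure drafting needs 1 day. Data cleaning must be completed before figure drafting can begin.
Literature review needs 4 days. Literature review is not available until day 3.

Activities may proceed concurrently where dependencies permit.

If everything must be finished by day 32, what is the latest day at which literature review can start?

6

Figure drafting has no dependents, so it just needs to finish by day 32. Starting by 32 − 1 = day 31 achieves that.
Data cleaning must finish before figure drafting (must start by day 31). With a 9-day duration, data cleaning must start by 31 − 9 = day 22.
Internal review must finish by day 32; it takes 10 days, so it must start by 32 − 10 = day 22.
Data collection feeds data cleaning (must start by day 22); internal review (must start by day 22). Taking the minimum, data collection must finish by day 22 and start by 22 − 12 = day 10.
Literature review has several dependents: data collection (must start by day 10); data cleaning (must start by day 22). The earliest of those limits is day 10, so literature review must start by 10 − 4 = day 6.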